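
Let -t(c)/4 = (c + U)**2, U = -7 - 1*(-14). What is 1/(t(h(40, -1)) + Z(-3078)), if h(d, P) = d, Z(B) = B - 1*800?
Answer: -1/12714 ≈ -7.8653e-5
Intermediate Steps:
U = 7 (U = -7 + 14 = 7)
Z(B) = -800 + B (Z(B) = B - 800 = -800 + B)
t(c) = -4*(7 + c)**2 (t(c) = -4*(c + 7)**2 = -4*(7 + c)**2)
1/(t(h(40, -1)) + Z(-3078)) = 1/(-4*(7 + 40)**2 + (-800 - 3078)) = 1/(-4*47**2 - 3878) = 1/(-4*2209 - 3878) = 1/(-8836 - 3878) = 1/(-12714) = -1/12714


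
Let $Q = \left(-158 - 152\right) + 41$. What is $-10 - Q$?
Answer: $259$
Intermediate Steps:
$Q = -269$ ($Q = -310 + 41 = -269$)
$-10 - Q = -10 - -269 = -10 + 269 = 259$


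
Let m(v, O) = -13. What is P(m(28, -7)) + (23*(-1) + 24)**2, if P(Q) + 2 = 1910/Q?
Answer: -1923/13 ≈ -147.92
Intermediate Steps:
P(Q) = -2 + 1910/Q
P(m(28, -7)) + (23*(-1) + 24)**2 = (-2 + 1910/(-13)) + (23*(-1) + 24)**2 = (-2 + 1910*(-1/13)) + (-23 + 24)**2 = (-2 - 1910/13) + 1**2 = -1936/13 + 1 = -1923/13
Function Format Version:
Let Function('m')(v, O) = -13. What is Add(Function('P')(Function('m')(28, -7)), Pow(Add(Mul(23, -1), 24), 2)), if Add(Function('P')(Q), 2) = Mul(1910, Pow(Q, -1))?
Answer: Rational(-1923, 13) ≈ -147.92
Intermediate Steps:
Function('P')(Q) = Add(-2, Mul(1910, Pow(Q, -1)))
Add(Function('P')(Function('m')(28, -7)), Pow(Add(Mul(23, -1), 24), 2)) = Add(Add(-2, Mul(1910, Pow(-13, -1))), Pow(Add(Mul(23, -1), 24), 2)) = Add(Add(-2, Mul(1910, Rational(-1, 13))), Pow(Add(-23, 24), 2)) = Add(Add(-2, Rational(-1910, 13)), Pow(1, 2)) = Add(Rational(-1936, 13), 1) = Rational(-1923, 13)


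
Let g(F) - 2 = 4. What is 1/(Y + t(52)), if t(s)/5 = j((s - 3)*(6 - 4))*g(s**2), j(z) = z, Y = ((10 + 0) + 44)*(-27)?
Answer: 1/1482 ≈ 0.00067476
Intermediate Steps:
Y = -1458 (Y = (10 + 44)*(-27) = 54*(-27) = -1458)
g(F) = 6 (g(F) = 2 + 4 = 6)
t(s) = -180 + 60*s (t(s) = 5*(((s - 3)*(6 - 4))*6) = 5*(((-3 + s)*2)*6) = 5*((-6 + 2*s)*6) = 5*(-36 + 12*s) = -180 + 60*s)
1/(Y + t(52)) = 1/(-1458 + (-180 + 60*52)) = 1/(-1458 + (-180 + 3120)) = 1/(-1458 + 2940) = 1/1482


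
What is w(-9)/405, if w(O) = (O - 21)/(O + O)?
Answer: 1/243 ≈ 0.0041152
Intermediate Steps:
w(O) = (-21 + O)/(2*O) (w(O) = (-21 + O)/((2*O)) = (-21 + O)*(1/(2*O)) = (-21 + O)/(2*O))
w(-9)/405 = ((½)*(-21 - 9)/(-9))/405 = ((½)*(-⅑)*(-30))*(1/405) = (5/3)*(1/405) = 1/243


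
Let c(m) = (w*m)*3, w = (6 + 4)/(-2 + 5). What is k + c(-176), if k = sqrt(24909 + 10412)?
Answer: -1760 + 13*sqrt(209) ≈ -1572.1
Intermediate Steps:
w = 10/3 ≈ 3.3333
c(m) = 10*m (c(m) = (10*m/3)*3 = 10*m)
k = 13*sqrt(209) (k = sqrt(35321) = 13*sqrt(209) ≈ 187.94)
k + c(-176) = 13*sqrt(209) + 10*(-176) = 13*sqrt(209) - 1760 = -1760 + 13*sqrt(209)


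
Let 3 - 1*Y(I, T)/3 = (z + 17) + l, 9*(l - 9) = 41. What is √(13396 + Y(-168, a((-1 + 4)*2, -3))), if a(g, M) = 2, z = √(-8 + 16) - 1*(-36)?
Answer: √(118848 - 54*√2)/3 ≈ 114.88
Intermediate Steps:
l = 122/9 (l = 9 + (⅑)*41 = 9 + 41/9 = 122/9 ≈ 13.556)
z = 36 + 2*√2 (z = √8 + 36 = 2*√2 + 36 = 36 + 2*√2 ≈ 38.828)
Y(I, T) = -572/3 - 6*√2 (Y(I, T) = 9 - 3*(((36 + 2*√2) + 17) + 122/9) = 9 - 3*((53 + 2*√2) + 122/9) = 9 - 3*(599/9 + 2*√2) = 9 + (-599/3 - 6*√2) = -572/3 - 6*√2)
√(13396 + Y(-168, a((-1 + 4)*2, -3))) = √(13396 + (-572/3 - 6*√2)) = √(39616/3 - 6*√2)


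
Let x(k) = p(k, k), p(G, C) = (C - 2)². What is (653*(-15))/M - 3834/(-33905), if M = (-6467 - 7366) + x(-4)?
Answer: 128332391/155929095 ≈ 0.82302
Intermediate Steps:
p(G, C) = (-2 + C)²
x(k) = (-2 + k)²
M = -13797 (M = (-6467 - 7366) + (-2 - 4)² = -13833 + (-6)² = -13833 + 36 = -13797)
(653*(-15))/M - 3834/(-33905) = (653*(-15))/(-13797) - 3834/(-33905) = -9795*(-1/13797) - 3834*(-1/33905) = 3265/4599 + 3834/33905 = 128332391/155929095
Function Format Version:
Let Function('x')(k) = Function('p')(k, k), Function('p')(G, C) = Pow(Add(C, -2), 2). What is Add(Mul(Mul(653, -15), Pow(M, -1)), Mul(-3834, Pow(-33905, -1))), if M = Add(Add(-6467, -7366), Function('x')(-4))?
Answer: Rational(128332391, 155929095) ≈ 0.82302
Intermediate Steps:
Function('p')(G, C) = Pow(Add(-2, C), 2)
Function('x')(k) = Pow(Add(-2, k), 2)
M = -13797 (M = Add(Add(-6467, -7366), Pow(Add(-2, -4), 2)) = Add(-13833, Pow(-6, 2)) = Add(-13833, 36) = -13797)
Add(Mul(Mul(653, -15), Pow(M, -1)), Mul(-3834, Pow(-33905, -1))) = Add(Mul(Mul(653, -15), Pow(-13797, -1)), Mul(-3834, Pow(-33905, -1))) = Add(Mul(-9795, Rational(-1, 13797)), Mul(-3834, Rational(-1, 33905))) = Add(Rational(3265, 4599), Rational(3834, 33905)) = Rational(128332391, 155929095)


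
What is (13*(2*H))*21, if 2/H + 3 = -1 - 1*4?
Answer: -273/2 ≈ -136.50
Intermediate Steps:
H = -¼ (H = 2/(-3 + (-1 - 1*4)) = 2/(-3 + (-1 - 4)) = 2/(-3 - 5) = 2/(-8) = 2*(-⅛) = -¼ ≈ -0.25000)
(13*(2*H))*21 = (13*(2*(-¼)))*21 = (13*(-½))*21 = -13/2*21 = -273/2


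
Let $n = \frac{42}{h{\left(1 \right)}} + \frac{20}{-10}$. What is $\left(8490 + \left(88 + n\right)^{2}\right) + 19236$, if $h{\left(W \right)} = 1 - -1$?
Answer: $39175$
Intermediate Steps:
$h{\left(W \right)} = 2$ ($h{\left(W \right)} = 1 + 1 = 2$)
$n = 19$ ($n = \frac{42}{2} + \frac{20}{-10} = 42 \cdot \frac{1}{2} + 20 \left(- \frac{1}{10}\right) = 21 - 2 = 19$)
$\left(8490 + \left(88 + n\right)^{2}\right) + 19236 = \left(8490 + \left(88 + 19\right)^{2}\right) + 19236 = \left(8490 + 107^{2}\right) + 19236 = \left(8490 + 11449\right) + 19236 = 19939 + 19236 = 39175$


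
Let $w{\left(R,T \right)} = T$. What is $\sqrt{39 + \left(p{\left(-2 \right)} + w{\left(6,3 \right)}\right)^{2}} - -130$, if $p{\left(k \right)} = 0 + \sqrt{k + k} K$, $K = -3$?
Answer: $130 + 2 \sqrt{3 - 9 i} \approx 135.0 - 3.6019 i$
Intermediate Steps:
$p{\left(k \right)} = - 3 \sqrt{2} \sqrt{k}$ ($p{\left(k \right)} = 0 + \sqrt{k + k} \left(-3\right) = 0 + \sqrt{2 k} \left(-3\right) = 0 + \sqrt{2} \sqrt{k} \left(-3\right) = 0 - 3 \sqrt{2} \sqrt{k} = - 3 \sqrt{2} \sqrt{k}$)
$\sqrt{39 + \left(p{\left(-2 \right)} + w{\left(6,3 \right)}\right)^{2}} - -130 = \sqrt{39 + \left(- 3 \sqrt{2} \sqrt{-2} + 3\right)^{2}} - -130 = \sqrt{39 + \left(- 3 \sqrt{2} i \sqrt{2} + 3\right)^{2}} + 130 = \sqrt{39 + \left(- 6 i + 3\right)^{2}} + 130 = \sqrt{39 + \left(3 - 6 i\right)^{2}} + 130 = 130 + \sqrt{39 + \left(3 - 6 i\right)^{2}}$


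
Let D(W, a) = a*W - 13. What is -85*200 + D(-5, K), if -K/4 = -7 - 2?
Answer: -17193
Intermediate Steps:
K = 36 (K = -4*(-7 - 2) = -4*(-9) = 36)
D(W, a) = -13 + W*a (D(W, a) = W*a - 13 = -13 + W*a)
-85*200 + D(-5, K) = -85*200 + (-13 - 5*36) = -17000 + (-13 - 180) = -17000 - 193 = -17193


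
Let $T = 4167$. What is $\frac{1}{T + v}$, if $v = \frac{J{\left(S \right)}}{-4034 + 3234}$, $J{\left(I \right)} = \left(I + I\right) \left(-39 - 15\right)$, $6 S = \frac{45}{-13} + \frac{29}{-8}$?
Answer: $\frac{41600}{173340567} \approx 0.00023999$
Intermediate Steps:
$S = - \frac{737}{624}$ ($S = \frac{\frac{45}{-13} + \frac{29}{-8}}{6} = \frac{45 \left(- \frac{1}{13}\right) + 29 \left(- \frac{1}{8}\right)}{6} = \frac{- \frac{45}{13} - \frac{29}{8}}{6} = \frac{1}{6} \left(- \frac{737}{104}\right) = - \frac{737}{624} \approx -1.1811$)
$J{\left(I \right)} = - 108 I$ ($J{\left(I \right)} = 2 I \left(-54\right) = - 108 I$)
$v = - \frac{6633}{41600}$ ($v = \frac{\left(-108\right) \left(- \frac{737}{624}\right)}{-4034 + 3234} = \frac{6633}{52 \left(-800\right)} = \frac{6633}{52} \left(- \frac{1}{800}\right) = - \frac{6633}{41600} \approx -0.15945$)
$\frac{1}{T + v} = \frac{1}{4167 - \frac{6633}{41600}} = \frac{1}{\frac{173340567}{41600}} = \frac{41600}{173340567}$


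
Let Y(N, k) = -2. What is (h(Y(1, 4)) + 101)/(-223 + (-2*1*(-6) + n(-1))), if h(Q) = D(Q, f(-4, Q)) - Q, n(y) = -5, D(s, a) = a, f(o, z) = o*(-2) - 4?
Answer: -107/216 ≈ -0.49537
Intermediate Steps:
f(o, z) = -4 - 2*o (f(o, z) = -2*o - 4 = -4 - 2*o)
h(Q) = 4 - Q (h(Q) = (-4 - 2*(-4)) - Q = (-4 + 8) - Q = 4 - Q)
(h(Y(1, 4)) + 101)/(-223 + (-2*1*(-6) + n(-1))) = ((4 - 1*(-2)) + 101)/(-223 + (-2*1*(-6) - 5)) = ((4 + 2) + 101)/(-223 + (-2*(-6) - 5)) = (6 + 101)/(-223 + (12 - 5)) = 107/(-223 + 7) = 107/(-216) = 107*(-1/216) = -107/216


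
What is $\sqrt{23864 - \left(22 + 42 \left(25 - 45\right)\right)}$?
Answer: $\sqrt{24682} \approx 157.1$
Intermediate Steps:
$\sqrt{23864 - \left(22 + 42 \left(25 - 45\right)\right)} = \sqrt{23864 - -818} = \sqrt{23864 + \left(840 - 22\right)} = \sqrt{23864 + 818} = \sqrt{24682}$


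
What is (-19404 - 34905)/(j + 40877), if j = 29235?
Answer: -54309/70112 ≈ -0.77460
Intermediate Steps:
(-19404 - 34905)/(j + 40877) = (-19404 - 34905)/(29235 + 40877) = -54309/70112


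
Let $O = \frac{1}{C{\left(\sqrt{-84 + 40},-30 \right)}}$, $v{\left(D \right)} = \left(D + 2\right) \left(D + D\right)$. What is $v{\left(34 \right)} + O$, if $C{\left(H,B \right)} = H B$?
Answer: $2448 + \frac{i \sqrt{11}}{660} \approx 2448.0 + 0.0050252 i$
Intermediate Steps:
$v{\left(D \right)} = 2 D \left(2 + D\right)$ ($v{\left(D \right)} = \left(2 + D\right) 2 D = 2 D \left(2 + D\right)$)
$C{\left(H,B \right)} = B H$
$O = \frac{i \sqrt{11}}{660}$ ($O = \frac{1}{\left(-30\right) \sqrt{-84 + 40}} = \frac{1}{\left(-30\right) \sqrt{-44}} = \frac{1}{\left(-30\right) 2 i \sqrt{11}} = \frac{1}{\left(-60\right) i \sqrt{11}} = \frac{i \sqrt{11}}{660} \approx 0.0050252 i$)
$v{\left(34 \right)} + O = 2 \cdot 34 \left(2 + 34\right) + \frac{i \sqrt{11}}{660} = 2 \cdot 34 \cdot 36 + \frac{i \sqrt{11}}{660} = 2448 + \frac{i \sqrt{11}}{660}$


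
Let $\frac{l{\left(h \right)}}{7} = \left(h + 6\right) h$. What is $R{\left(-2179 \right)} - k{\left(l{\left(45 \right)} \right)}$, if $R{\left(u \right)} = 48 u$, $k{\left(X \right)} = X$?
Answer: $-120657$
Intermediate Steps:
$l{\left(h \right)} = 7 h \left(6 + h\right)$ ($l{\left(h \right)} = 7 \left(h + 6\right) h = 7 \left(6 + h\right) h = 7 h \left(6 + h\right)$)
$R{\left(-2179 \right)} - k{\left(l{\left(45 \right)} \right)} = 48 \left(-2179\right) - 7 \cdot 45 \left(6 + 45\right) = -104592 - 7 \cdot 45 \cdot 51 = -104592 - 16065 = -120657$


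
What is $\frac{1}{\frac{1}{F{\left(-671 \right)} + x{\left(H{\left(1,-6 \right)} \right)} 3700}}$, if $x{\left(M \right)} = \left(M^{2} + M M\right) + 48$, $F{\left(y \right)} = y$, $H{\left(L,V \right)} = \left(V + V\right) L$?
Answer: $1242529$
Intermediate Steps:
$H{\left(L,V \right)} = 2 L V$ ($H{\left(L,V \right)} = 2 V L = 2 L V$)
$x{\left(M \right)} = 48 + 2 M^{2}$ ($x{\left(M \right)} = \left(M^{2} + M^{2}\right) + 48 = 2 M^{2} + 48 = 48 + 2 M^{2}$)
$\frac{1}{\frac{1}{F{\left(-671 \right)} + x{\left(H{\left(1,-6 \right)} \right)} 3700}} = \frac{1}{\frac{1}{-671 + \left(48 + 2 \left(2 \cdot 1 \left(-6\right)\right)^{2}\right) 3700}} = \frac{1}{\frac{1}{-671 + \left(48 + 2 \left(-12\right)^{2}\right) 3700}} = \frac{1}{\frac{1}{-671 + \left(48 + 2 \cdot 144\right) 3700}} = \frac{1}{\frac{1}{-671 + \left(48 + 288\right) 3700}} = \frac{1}{\frac{1}{-671 + 336 \cdot 3700}} = \frac{1}{\frac{1}{-671 + 1243200}} = \frac{1}{\frac{1}{1242529}} = 1242529$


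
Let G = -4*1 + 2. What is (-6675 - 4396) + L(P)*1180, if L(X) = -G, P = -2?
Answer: -8711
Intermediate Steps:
G = -2 (G = -4 + 2 = -2)
L(X) = 2 (L(X) = -1*(-2) = 2)
(-6675 - 4396) + L(P)*1180 = (-6675 - 4396) + 2*1180 = -11071 + 2360 = -8711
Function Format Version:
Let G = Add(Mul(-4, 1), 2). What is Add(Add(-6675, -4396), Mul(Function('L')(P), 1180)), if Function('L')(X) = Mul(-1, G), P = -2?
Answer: -8711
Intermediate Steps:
G = -2 (G = Add(-4, 2) = -2)
Function('L')(X) = 2 (Function('L')(X) = Mul(-1, -2) = 2)
Add(Add(-6675, -4396), Mul(Function('L')(P), 1180)) = Add(Add(-6675, -4396), Mul(2, 1180)) = Add(-11071, 2360) = -8711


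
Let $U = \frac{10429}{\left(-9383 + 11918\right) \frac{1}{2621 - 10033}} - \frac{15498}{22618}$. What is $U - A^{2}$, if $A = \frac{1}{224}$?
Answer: $- \frac{43863984359935387}{1438461373440} \approx -30494.0$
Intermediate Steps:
$A = \frac{1}{224} \approx 0.0044643$
$U = - \frac{874202493847}{28668315}$ ($U = \frac{10429}{2535 \frac{1}{-7412}} - \frac{7749}{11309} = \frac{10429}{2535 \left(- \frac{1}{7412}\right)} - \frac{7749}{11309} = \frac{10429}{- \frac{2535}{7412}} - \frac{7749}{11309} = 10429 \left(- \frac{7412}{2535}\right) - \frac{7749}{11309} = - \frac{77299748}{2535} - \frac{7749}{11309} = - \frac{874202493847}{28668315} \approx -30494.0$)
$U - A^{2} = - \frac{874202493847}{28668315} - \left(\frac{1}{224}\right)^{2} = - \frac{874202493847}{28668315} - \frac{1}{50176} = - \frac{43863984359935387}{1438461373440}$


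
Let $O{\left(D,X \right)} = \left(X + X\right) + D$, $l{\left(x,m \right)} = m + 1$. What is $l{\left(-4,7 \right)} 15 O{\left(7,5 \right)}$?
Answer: $2040$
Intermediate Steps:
$l{\left(x,m \right)} = 1 + m$
$O{\left(D,X \right)} = D + 2 X$ ($O{\left(D,X \right)} = 2 X + D = D + 2 X$)
$l{\left(-4,7 \right)} 15 O{\left(7,5 \right)} = \left(1 + 7\right) 15 \left(7 + 2 \cdot 5\right) = 8 \cdot 15 \left(7 + 10\right) = 120 \cdot 17 = 2040$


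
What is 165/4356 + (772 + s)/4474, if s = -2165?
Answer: -80753/295284 ≈ -0.27348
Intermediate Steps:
165/4356 + (772 + s)/4474 = 165/4356 + (772 - 2165)/4474 = 165*(1/4356) - 1393*1/4474 = 5/132 - 1393/4474 = -80753/295284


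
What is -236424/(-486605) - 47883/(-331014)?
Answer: 33853253717/53691022490 ≈ 0.63052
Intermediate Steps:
-236424/(-486605) - 47883/(-331014) = -236424*(-1/486605) - 47883*(-1/331014) = 236424/486605 + 15961/110338 = 33853253717/53691022490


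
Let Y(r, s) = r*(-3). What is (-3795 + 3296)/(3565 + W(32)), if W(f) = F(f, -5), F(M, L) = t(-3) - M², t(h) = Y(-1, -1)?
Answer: -499/2544 ≈ -0.19615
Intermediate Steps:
Y(r, s) = -3*r
t(h) = 3 (t(h) = -3*(-1) = 3)
F(M, L) = 3 - M²
W(f) = 3 - f²
(-3795 + 3296)/(3565 + W(32)) = (-3795 + 3296)/(3565 + (3 - 1*32²)) = -499/(3565 + (3 - 1*1024)) = -499/(3565 + (3 - 1024)) = -499/(3565 - 1021) = -499/2544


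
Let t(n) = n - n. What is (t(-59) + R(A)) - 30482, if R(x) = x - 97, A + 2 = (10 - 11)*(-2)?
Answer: -30579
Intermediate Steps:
t(n) = 0
A = 0 (A = -2 + (10 - 11)*(-2) = -2 - 1*(-2) = -2 + 2 = 0)
R(x) = -97 + x
(t(-59) + R(A)) - 30482 = (0 + (-97 + 0)) - 30482 = (0 - 97) - 30482 = -97 - 30482 = -30579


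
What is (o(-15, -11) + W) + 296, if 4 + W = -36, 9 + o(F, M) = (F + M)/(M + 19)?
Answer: 975/4 ≈ 243.75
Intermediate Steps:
o(F, M) = -9 + (F + M)/(19 + M) (o(F, M) = -9 + (F + M)/(M + 19) = -9 + (F + M)/(19 + M))
W = -40 (W = -4 - 36 = -40)
(o(-15, -11) + W) + 296 = ((-171 - 15 - 8*(-11))/(19 - 11) - 40) + 296 = ((-171 - 15 + 88)/8 - 40) + 296 = ((⅛)*(-98) - 40) + 296 = (-49/4 - 40) + 296 = -209/4 + 296 = 975/4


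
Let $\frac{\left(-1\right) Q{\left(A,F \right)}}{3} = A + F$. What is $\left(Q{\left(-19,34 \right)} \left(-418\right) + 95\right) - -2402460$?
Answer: $2421365$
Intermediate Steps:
$Q{\left(A,F \right)} = - 3 A - 3 F$ ($Q{\left(A,F \right)} = - 3 \left(A + F\right) = - 3 A - 3 F$)
$\left(Q{\left(-19,34 \right)} \left(-418\right) + 95\right) - -2402460 = \left(\left(\left(-3\right) \left(-19\right) - 102\right) \left(-418\right) + 95\right) - -2402460 = \left(\left(57 - 102\right) \left(-418\right) + 95\right) + 2402460 = \left(\left(-45\right) \left(-418\right) + 95\right) + 2402460 = \left(18810 + 95\right) + 2402460 = 18905 + 2402460 = 2421365$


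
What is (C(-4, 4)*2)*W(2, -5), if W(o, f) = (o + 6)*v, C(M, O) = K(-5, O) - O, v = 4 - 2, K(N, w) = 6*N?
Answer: -1088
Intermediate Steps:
v = 2
C(M, O) = -30 - O (C(M, O) = 6*(-5) - O = -30 - O)
W(o, f) = 12 + 2*o (W(o, f) = (o + 6)*2 = (6 + o)*2 = 12 + 2*o)
(C(-4, 4)*2)*W(2, -5) = ((-30 - 1*4)*2)*(12 + 2*2) = ((-30 - 4)*2)*(12 + 4) = -34*2*16 = -68*16 = -1088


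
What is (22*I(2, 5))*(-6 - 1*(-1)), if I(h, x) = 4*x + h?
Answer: -2420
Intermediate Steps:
I(h, x) = h + 4*x
(22*I(2, 5))*(-6 - 1*(-1)) = (22*(2 + 4*5))*(-6 - 1*(-1)) = (22*(2 + 20))*(-6 + 1) = (22*22)*(-5) = 484*(-5) = -2420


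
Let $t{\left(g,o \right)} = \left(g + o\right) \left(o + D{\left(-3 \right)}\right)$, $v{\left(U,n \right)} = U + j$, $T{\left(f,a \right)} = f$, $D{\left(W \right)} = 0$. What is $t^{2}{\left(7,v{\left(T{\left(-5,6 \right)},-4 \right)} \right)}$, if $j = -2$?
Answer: $0$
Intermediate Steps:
$v{\left(U,n \right)} = -2 + U$ ($v{\left(U,n \right)} = U - 2 = -2 + U$)
$t{\left(g,o \right)} = o \left(g + o\right)$ ($t{\left(g,o \right)} = \left(g + o\right) \left(o + 0\right) = \left(g + o\right) o = o \left(g + o\right)$)
$t^{2}{\left(7,v{\left(T{\left(-5,6 \right)},-4 \right)} \right)} = \left(\left(-2 - 5\right) \left(7 - 7\right)\right)^{2} = \left(- 7 \left(7 - 7\right)\right)^{2} = \left(\left(-7\right) 0\right)^{2} = 0^{2} = 0$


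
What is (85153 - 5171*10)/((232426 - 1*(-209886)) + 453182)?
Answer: 33443/895494 ≈ 0.037346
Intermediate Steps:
(85153 - 5171*10)/((232426 - 1*(-209886)) + 453182) = (85153 - 51710)/((232426 + 209886) + 453182) = 33443/(442312 + 453182) = 33443/895494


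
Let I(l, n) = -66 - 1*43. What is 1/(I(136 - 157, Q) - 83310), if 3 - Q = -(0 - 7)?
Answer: -1/83419 ≈ -1.1988e-5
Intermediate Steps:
Q = -4 (Q = 3 - (-1)*(0 - 7) = 3 - (-1)*(-7) = 3 - 1*7 = 3 - 7 = -4)
I(l, n) = -109 (I(l, n) = -66 - 43 = -109)
1/(I(136 - 157, Q) - 83310) = 1/(-109 - 83310) = 1/(-83419) = -1/83419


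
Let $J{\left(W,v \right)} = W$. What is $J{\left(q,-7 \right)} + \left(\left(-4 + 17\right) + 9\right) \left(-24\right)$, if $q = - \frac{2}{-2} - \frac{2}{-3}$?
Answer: $- \frac{1579}{3} \approx -526.33$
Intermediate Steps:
$q = \frac{5}{3}$ ($q = \left(-2\right) \left(- \frac{1}{2}\right) - - \frac{2}{3} = 1 + \frac{2}{3} = \frac{5}{3} \approx 1.6667$)
$J{\left(q,-7 \right)} + \left(\left(-4 + 17\right) + 9\right) \left(-24\right) = \frac{5}{3} + \left(\left(-4 + 17\right) + 9\right) \left(-24\right) = \frac{5}{3} + \left(13 + 9\right) \left(-24\right) = \frac{5}{3} + 22 \left(-24\right) = \frac{5}{3} - 528 = - \frac{1579}{3}$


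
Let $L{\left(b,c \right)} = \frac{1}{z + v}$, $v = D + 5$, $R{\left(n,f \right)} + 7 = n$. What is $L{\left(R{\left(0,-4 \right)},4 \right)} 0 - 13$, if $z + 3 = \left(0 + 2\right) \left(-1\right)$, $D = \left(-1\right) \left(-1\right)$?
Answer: $-13$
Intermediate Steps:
$D = 1$
$R{\left(n,f \right)} = -7 + n$
$v = 6$ ($v = 1 + 5 = 6$)
$z = -5$ ($z = -3 + \left(0 + 2\right) \left(-1\right) = -3 + 2 \left(-1\right) = -3 - 2 = -5$)
$L{\left(b,c \right)} = 1$ ($L{\left(b,c \right)} = \frac{1}{-5 + 6} = 1^{-1} = 1$)
$L{\left(R{\left(0,-4 \right)},4 \right)} 0 - 13 = 1 \cdot 0 - 13 = 0 - 13 = -13$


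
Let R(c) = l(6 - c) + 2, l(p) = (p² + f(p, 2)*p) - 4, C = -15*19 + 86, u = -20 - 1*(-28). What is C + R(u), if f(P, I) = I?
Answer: -201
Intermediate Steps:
u = 8 (u = -20 + 28 = 8)
C = -199 (C = -285 + 86 = -199)
l(p) = -4 + p² + 2*p (l(p) = (p² + 2*p) - 4 = -4 + p² + 2*p)
R(c) = 10 + (6 - c)² - 2*c (R(c) = (-4 + (6 - c)² + 2*(6 - c)) + 2 = (-4 + (6 - c)² + (12 - 2*c)) + 2 = (8 + (6 - c)² - 2*c) + 2 = 10 + (6 - c)² - 2*c)
C + R(u) = -199 + (46 + 8² - 14*8) = -199 + (46 + 64 - 112) = -199 - 2 = -201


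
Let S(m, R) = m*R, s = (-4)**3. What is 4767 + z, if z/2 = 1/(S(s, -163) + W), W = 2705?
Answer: 62624081/13137 ≈ 4767.0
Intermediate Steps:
s = -64
S(m, R) = R*m
z = 2/13137 (z = 2/(-163*(-64) + 2705) = 2/(10432 + 2705) = 2/13137 ≈ 0.00015224)
4767 + z = 4767 + 2/13137 = 62624081/13137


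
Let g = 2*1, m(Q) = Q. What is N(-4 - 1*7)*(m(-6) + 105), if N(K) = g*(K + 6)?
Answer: -990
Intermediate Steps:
g = 2
N(K) = 12 + 2*K (N(K) = 2*(K + 6) = 2*(6 + K) = 12 + 2*K)
N(-4 - 1*7)*(m(-6) + 105) = (12 + 2*(-4 - 1*7))*(-6 + 105) = (12 + 2*(-4 - 7))*99 = (12 + 2*(-11))*99 = (12 - 22)*99 = -10*99 = -990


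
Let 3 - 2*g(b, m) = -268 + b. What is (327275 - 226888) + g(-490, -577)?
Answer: 201535/2 ≈ 1.0077e+5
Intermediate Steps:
g(b, m) = 271/2 - b/2 (g(b, m) = 3/2 - (-268 + b)/2 = 3/2 + (134 - b/2) = 271/2 - b/2)
(327275 - 226888) + g(-490, -577) = (327275 - 226888) + (271/2 - ½*(-490)) = 100387 + (271/2 + 245) = 100387 + 761/2 = 201535/2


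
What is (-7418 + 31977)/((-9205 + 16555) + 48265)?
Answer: 24559/55615 ≈ 0.44159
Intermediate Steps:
(-7418 + 31977)/((-9205 + 16555) + 48265) = 24559/(7350 + 48265) = 24559/55615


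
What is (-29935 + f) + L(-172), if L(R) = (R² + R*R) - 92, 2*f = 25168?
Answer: 41725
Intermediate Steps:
f = 12584 (f = (½)*25168 = 12584)
L(R) = -92 + 2*R² (L(R) = (R² + R²) - 92 = 2*R² - 92 = -92 + 2*R²)
(-29935 + f) + L(-172) = (-29935 + 12584) + (-92 + 2*(-172)²) = -17351 + (-92 + 2*29584) = -17351 + (-92 + 59168) = -17351 + 59076 = 41725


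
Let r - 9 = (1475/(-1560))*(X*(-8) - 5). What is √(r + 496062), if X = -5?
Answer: √12071578506/156 ≈ 704.30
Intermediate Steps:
r = -7517/312 (r = 9 + (1475/(-1560))*(-5*(-8) - 5) = 9 + (1475*(-1/1560))*(40 - 5) = 9 - 295/312*35 = 9 - 10325/312 = -7517/312 ≈ -24.093)
√(r + 496062) = √(-7517/312 + 496062) = √(154763827/312) = √12071578506/156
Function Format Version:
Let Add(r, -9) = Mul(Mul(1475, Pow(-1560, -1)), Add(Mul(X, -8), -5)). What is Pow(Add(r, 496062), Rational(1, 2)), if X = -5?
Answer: Mul(Rational(1, 156), Pow(12071578506, Rational(1, 2))) ≈ 704.30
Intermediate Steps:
r = Rational(-7517, 312) (r = Add(9, Mul(Mul(1475, Pow(-1560, -1)), Add(Mul(-5, -8), -5))) = Add(9, Mul(Mul(1475, Rational(-1, 1560)), Add(40, -5))) = Add(9, Mul(Rational(-295, 312), 35)) = Add(9, Rational(-10325, 312)) = Rational(-7517, 312) ≈ -24.093)
Pow(Add(r, 496062), Rational(1, 2)) = Pow(Add(Rational(-7517, 312), 496062), Rational(1, 2)) = Pow(Rational(154763827, 312), Rational(1, 2)) = Mul(Rational(1, 156), Pow(12071578506, Rational(1, 2)))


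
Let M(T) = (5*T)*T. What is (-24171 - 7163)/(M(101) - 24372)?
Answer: -31334/26633 ≈ -1.1765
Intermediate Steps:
M(T) = 5*T²
(-24171 - 7163)/(M(101) - 24372) = (-24171 - 7163)/(5*101² - 24372) = -31334/(5*10201 - 24372) = -31334/(51005 - 24372) = -31334/26633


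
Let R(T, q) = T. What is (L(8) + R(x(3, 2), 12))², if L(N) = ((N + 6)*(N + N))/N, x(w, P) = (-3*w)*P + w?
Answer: 169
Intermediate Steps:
x(w, P) = w - 3*P*w (x(w, P) = -3*P*w + w = w - 3*P*w)
L(N) = 12 + 2*N (L(N) = ((6 + N)*(2*N))/N = (2*N*(6 + N))/N = 12 + 2*N)
(L(8) + R(x(3, 2), 12))² = ((12 + 2*8) + 3*(1 - 3*2))² = ((12 + 16) + 3*(1 - 6))² = (28 + 3*(-5))² = (28 - 15)² = 13² = 169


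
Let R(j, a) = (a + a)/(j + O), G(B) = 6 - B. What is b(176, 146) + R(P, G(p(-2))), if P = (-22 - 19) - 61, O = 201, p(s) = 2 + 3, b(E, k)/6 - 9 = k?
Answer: 92072/99 ≈ 930.02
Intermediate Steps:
b(E, k) = 54 + 6*k
p(s) = 5
P = -102 (P = -41 - 61 = -102)
R(j, a) = 2*a/(201 + j) (R(j, a) = (a + a)/(j + 201) = (2*a)/(201 + j) = 2*a/(201 + j))
b(176, 146) + R(P, G(p(-2))) = (54 + 6*146) + 2*(6 - 1*5)/(201 - 102) = (54 + 876) + 2*(6 - 5)/99 = 930 + 2*1*(1/99) = 930 + 2/99 = 92072/99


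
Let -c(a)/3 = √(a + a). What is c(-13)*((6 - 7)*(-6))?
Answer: -18*I*√26 ≈ -91.782*I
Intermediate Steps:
c(a) = -3*√2*√a (c(a) = -3*√(a + a) = -3*√2*√a)
c(-13)*((6 - 7)*(-6)) = (-3*√2*√(-13))*((6 - 7)*(-6)) = (-3*√2*I*√13)*(-1*(-6)) = -3*I*√26*6 = -18*I*√26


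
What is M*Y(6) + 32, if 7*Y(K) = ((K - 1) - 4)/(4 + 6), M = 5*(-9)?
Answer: 439/14 ≈ 31.357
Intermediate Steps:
M = -45
Y(K) = -1/14 + K/70 (Y(K) = (((K - 1) - 4)/(4 + 6))/7 = (((-1 + K) - 4)/10)/7 = ((-5 + K)*(1/10))/7 = (-1/2 + K/10)/7 = -1/14 + K/70)
M*Y(6) + 32 = -45*(-1/14 + (1/70)*6) + 32 = -45*(-1/14 + 3/35) + 32 = -45*1/70 + 32 = -9/14 + 32 = 439/14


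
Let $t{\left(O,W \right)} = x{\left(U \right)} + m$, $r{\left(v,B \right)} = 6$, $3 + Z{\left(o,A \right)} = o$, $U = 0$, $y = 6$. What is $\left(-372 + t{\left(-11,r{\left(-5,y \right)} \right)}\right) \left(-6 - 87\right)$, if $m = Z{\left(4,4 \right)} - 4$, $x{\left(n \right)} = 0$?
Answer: $34875$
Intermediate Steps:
$Z{\left(o,A \right)} = -3 + o$
$m = -3$ ($m = \left(-3 + 4\right) - 4 = 1 - 4 = -3$)
$t{\left(O,W \right)} = -3$ ($t{\left(O,W \right)} = 0 - 3 = -3$)
$\left(-372 + t{\left(-11,r{\left(-5,y \right)} \right)}\right) \left(-6 - 87\right) = \left(-372 - 3\right) \left(-6 - 87\right) = - 375 \left(-6 - 87\right) = \left(-375\right) \left(-93\right) = 34875$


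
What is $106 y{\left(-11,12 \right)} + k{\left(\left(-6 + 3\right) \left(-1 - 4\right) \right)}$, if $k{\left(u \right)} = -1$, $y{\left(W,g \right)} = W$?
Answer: $-1167$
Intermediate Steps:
$106 y{\left(-11,12 \right)} + k{\left(\left(-6 + 3\right) \left(-1 - 4\right) \right)} = 106 \left(-11\right) - 1 = -1166 - 1 = -1167$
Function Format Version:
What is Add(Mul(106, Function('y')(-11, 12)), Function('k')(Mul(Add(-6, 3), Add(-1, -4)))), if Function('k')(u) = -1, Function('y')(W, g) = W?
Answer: -1167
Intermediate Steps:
Add(Mul(106, Function('y')(-11, 12)), Function('k')(Mul(Add(-6, 3), Add(-1, -4)))) = Add(Mul(106, -11), -1) = Add(-1166, -1) = -1167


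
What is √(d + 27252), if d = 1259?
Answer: √28511 ≈ 168.85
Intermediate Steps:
√(d + 27252) = √(1259 + 27252) = √28511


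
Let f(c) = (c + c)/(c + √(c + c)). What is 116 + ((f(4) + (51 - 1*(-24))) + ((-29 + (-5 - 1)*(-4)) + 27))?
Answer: 217 - 2*√2 ≈ 214.17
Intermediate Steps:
f(c) = 2*c/(c + √2*√c) (f(c) = (2*c)/(c + √(2*c)) = (2*c)/(c + √2*√c) = 2*c/(c + √2*√c))
116 + ((f(4) + (51 - 1*(-24))) + ((-29 + (-5 - 1)*(-4)) + 27)) = 116 + ((2*4/(4 + √2*√4) + (51 - 1*(-24))) + ((-29 + (-5 - 1)*(-4)) + 27)) = 116 + ((2*4/(4 + √2*2) + (51 + 24)) + ((-29 - 6*(-4)) + 27)) = 116 + ((2*4/(4 + 2*√2) + 75) + ((-29 + 24) + 27)) = 116 + ((8/(4 + 2*√2) + 75) + (-5 + 27)) = 116 + ((75 + 8/(4 + 2*√2)) + 22) = 116 + (97 + 8/(4 + 2*√2)) = 213 + 8/(4 + 2*√2)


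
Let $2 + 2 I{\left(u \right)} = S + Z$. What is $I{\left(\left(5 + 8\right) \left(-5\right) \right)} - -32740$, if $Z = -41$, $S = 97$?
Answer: $32767$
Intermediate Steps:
$I{\left(u \right)} = 27$ ($I{\left(u \right)} = -1 + \frac{97 - 41}{2} = -1 + \frac{1}{2} \cdot 56 = -1 + 28 = 27$)
$I{\left(\left(5 + 8\right) \left(-5\right) \right)} - -32740 = 27 - -32740 = 27 + 32740 = 32767$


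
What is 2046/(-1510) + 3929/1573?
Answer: 1357216/1187615 ≈ 1.1428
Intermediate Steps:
2046/(-1510) + 3929/1573 = 2046*(-1/1510) + 3929*(1/1573) = -1023/755 + 3929/1573 = 1357216/1187615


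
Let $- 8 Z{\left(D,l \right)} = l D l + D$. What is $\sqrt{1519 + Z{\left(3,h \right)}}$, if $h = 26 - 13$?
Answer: $\frac{\sqrt{5821}}{2} \approx 38.148$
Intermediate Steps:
$h = 13$
$Z{\left(D,l \right)} = - \frac{D}{8} - \frac{D l^{2}}{8}$ ($Z{\left(D,l \right)} = - \frac{l D l + D}{8} = - \frac{D l l + D}{8} = - \frac{D l^{2} + D}{8} = - \frac{D + D l^{2}}{8} = - \frac{D}{8} - \frac{D l^{2}}{8}$)
$\sqrt{1519 + Z{\left(3,h \right)}} = \sqrt{1519 - \frac{3 \left(1 + 13^{2}\right)}{8}} = \sqrt{1519 - \frac{3 \left(1 + 169\right)}{8}} = \sqrt{1519 - \frac{3}{8} \cdot 170} = \sqrt{1519 - \frac{255}{4}} = \sqrt{\frac{5821}{4}} = \frac{\sqrt{5821}}{2}$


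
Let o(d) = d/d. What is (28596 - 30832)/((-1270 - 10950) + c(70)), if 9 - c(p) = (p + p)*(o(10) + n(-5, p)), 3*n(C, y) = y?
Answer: 6708/46853 ≈ 0.14317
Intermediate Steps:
n(C, y) = y/3
o(d) = 1
c(p) = 9 - 2*p*(1 + p/3) (c(p) = 9 - (p + p)*(1 + p/3) = 9 - 2*p*(1 + p/3))
(28596 - 30832)/((-1270 - 10950) + c(70)) = (28596 - 30832)/((-1270 - 10950) + (9 - 2*70 - 2/3*70**2)) = -2236/(-12220 + (9 - 140 - 2/3*4900)) = -2236/(-12220 + (9 - 140 - 9800/3)) = -2236/(-12220 - 10193/3) = -2236/(-46853/3) = -2236*(-3/46853) = 6708/46853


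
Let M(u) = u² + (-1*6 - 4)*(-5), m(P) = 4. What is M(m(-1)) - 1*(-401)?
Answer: 467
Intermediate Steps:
M(u) = 50 + u² (M(u) = u² + (-6 - 4)*(-5) = u² - 10*(-5) = u² + 50 = 50 + u²)
M(m(-1)) - 1*(-401) = (50 + 4²) - 1*(-401) = (50 + 16) + 401 = 66 + 401 = 467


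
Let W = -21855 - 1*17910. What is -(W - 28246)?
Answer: 68011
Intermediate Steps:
W = -39765 (W = -21855 - 17910 = -39765)
-(W - 28246) = -(-39765 - 28246) = -1*(-68011) = 68011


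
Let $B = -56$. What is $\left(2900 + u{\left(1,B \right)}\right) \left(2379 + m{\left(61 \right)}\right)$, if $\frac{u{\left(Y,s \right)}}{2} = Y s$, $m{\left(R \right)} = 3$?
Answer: $6641016$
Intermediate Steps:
$u{\left(Y,s \right)} = 2 Y s$
$\left(2900 + u{\left(1,B \right)}\right) \left(2379 + m{\left(61 \right)}\right) = \left(2900 + 2 \cdot 1 \left(-56\right)\right) \left(2379 + 3\right) = \left(2900 - 112\right) 2382 = 2788 \cdot 2382 = 6641016$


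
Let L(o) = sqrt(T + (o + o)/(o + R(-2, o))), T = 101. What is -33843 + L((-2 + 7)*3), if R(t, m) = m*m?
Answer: -33843 + sqrt(1618)/4 ≈ -33833.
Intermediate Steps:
R(t, m) = m**2
L(o) = sqrt(101 + 2*o/(o + o**2)) (L(o) = sqrt(101 + (o + o)/(o + o**2)) = sqrt(101 + (2*o)/(o + o**2)) = sqrt(101 + 2*o/(o + o**2)))
-33843 + L((-2 + 7)*3) = -33843 + sqrt((103 + 101*((-2 + 7)*3))/(1 + (-2 + 7)*3)) = -33843 + sqrt((103 + 101*(5*3))/(1 + 5*3)) = -33843 + sqrt((103 + 101*15)/(1 + 15)) = -33843 + sqrt((103 + 1515)/16) = -33843 + sqrt((1/16)*1618) = -33843 + sqrt(809/8) = -33843 + sqrt(1618)/4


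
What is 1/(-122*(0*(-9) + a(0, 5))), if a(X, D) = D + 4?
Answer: -1/1098 ≈ -0.00091075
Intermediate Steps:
a(X, D) = 4 + D
1/(-122*(0*(-9) + a(0, 5))) = 1/(-122*(0*(-9) + (4 + 5))) = 1/(-122*(0 + 9)) = 1/(-122*9) = 1/(-1098) = -1/1098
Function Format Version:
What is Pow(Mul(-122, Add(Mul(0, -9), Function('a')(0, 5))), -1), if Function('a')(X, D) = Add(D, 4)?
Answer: Rational(-1, 1098) ≈ -0.00091075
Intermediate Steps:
Function('a')(X, D) = Add(4, D)
Pow(Mul(-122, Add(Mul(0, -9), Function('a')(0, 5))), -1) = Pow(Mul(-122, Add(Mul(0, -9), Add(4, 5))), -1) = Pow(Mul(-122, Add(0, 9)), -1) = Pow(Mul(-122, 9), -1) = Pow(-1098, -1) = Rational(-1, 1098)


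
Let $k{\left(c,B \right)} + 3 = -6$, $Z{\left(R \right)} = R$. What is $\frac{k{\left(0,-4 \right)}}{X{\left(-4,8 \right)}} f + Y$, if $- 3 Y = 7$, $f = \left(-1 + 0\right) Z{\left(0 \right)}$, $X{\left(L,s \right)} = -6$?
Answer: $- \frac{7}{3} \approx -2.3333$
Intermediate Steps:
$k{\left(c,B \right)} = -9$ ($k{\left(c,B \right)} = -3 - 6 = -9$)
$f = 0$ ($f = \left(-1 + 0\right) 0 = \left(-1\right) 0 = 0$)
$Y = - \frac{7}{3}$ ($Y = \left(- \frac{1}{3}\right) 7 = - \frac{7}{3} \approx -2.3333$)
$\frac{k{\left(0,-4 \right)}}{X{\left(-4,8 \right)}} f + Y = - \frac{9}{-6} \cdot 0 - \frac{7}{3} = \left(-9\right) \left(- \frac{1}{6}\right) 0 - \frac{7}{3} = \frac{3}{2} \cdot 0 - \frac{7}{3} = 0 - \frac{7}{3} = - \frac{7}{3}$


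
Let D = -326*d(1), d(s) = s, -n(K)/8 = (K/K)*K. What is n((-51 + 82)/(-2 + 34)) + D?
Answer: -1335/4 ≈ -333.75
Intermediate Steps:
n(K) = -8*K (n(K) = -8*K/K*K = -8*K)
D = -326 (D = -326*1 = -326)
n((-51 + 82)/(-2 + 34)) + D = -8*(-51 + 82)/(-2 + 34) - 326 = -248/32 - 326 = -8*31/32 - 326 = -31/4 - 326 = -1335/4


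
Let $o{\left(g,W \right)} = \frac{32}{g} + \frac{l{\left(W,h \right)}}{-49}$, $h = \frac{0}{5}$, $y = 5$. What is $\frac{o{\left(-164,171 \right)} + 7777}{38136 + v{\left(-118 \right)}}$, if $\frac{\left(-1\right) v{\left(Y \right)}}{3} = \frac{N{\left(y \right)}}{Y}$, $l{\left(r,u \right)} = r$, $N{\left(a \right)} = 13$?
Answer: $\frac{614252540}{3013558261} \approx 0.20383$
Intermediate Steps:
$h = 0$ ($h = 0 \cdot \frac{1}{5} = 0$)
$v{\left(Y \right)} = - \frac{39}{Y}$ ($v{\left(Y \right)} = - 3 \frac{13}{Y} = - \frac{39}{Y}$)
$o{\left(g,W \right)} = \frac{32}{g} - \frac{W}{49}$ ($o{\left(g,W \right)} = \frac{32}{g} + \frac{W}{-49} = \frac{32}{g} + W \left(- \frac{1}{49}\right) = \frac{32}{g} - \frac{W}{49}$)
$\frac{o{\left(-164,171 \right)} + 7777}{38136 + v{\left(-118 \right)}} = \frac{\left(\frac{32}{-164} - \frac{171}{49}\right) + 7777}{38136 - \frac{39}{-118}} = \frac{\left(32 \left(- \frac{1}{164}\right) - \frac{171}{49}\right) + 7777}{38136 - - \frac{39}{118}} = \frac{\left(- \frac{8}{41} - \frac{171}{49}\right) + 7777}{38136 + \frac{39}{118}} = \frac{- \frac{7403}{2009} + 7777}{\frac{4500087}{118}} = \frac{15616590}{2009} \cdot \frac{118}{4500087} = \frac{614252540}{3013558261}$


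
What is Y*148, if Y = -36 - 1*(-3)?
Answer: -4884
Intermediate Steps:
Y = -33 (Y = -36 + 3 = -33)
Y*148 = -33*148 = -4884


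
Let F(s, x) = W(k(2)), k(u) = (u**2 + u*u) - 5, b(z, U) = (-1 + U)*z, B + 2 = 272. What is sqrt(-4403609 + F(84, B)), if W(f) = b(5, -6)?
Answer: 2*I*sqrt(1100911) ≈ 2098.5*I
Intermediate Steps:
B = 270 (B = -2 + 272 = 270)
b(z, U) = z*(-1 + U)
k(u) = -5 + 2*u**2 (k(u) = (u**2 + u**2) - 5 = 2*u**2 - 5 = -5 + 2*u**2)
W(f) = -35 (W(f) = 5*(-1 - 6) = 5*(-7) = -35)
F(s, x) = -35
sqrt(-4403609 + F(84, B)) = sqrt(-4403609 - 35) = sqrt(-4403644) = 2*I*sqrt(1100911)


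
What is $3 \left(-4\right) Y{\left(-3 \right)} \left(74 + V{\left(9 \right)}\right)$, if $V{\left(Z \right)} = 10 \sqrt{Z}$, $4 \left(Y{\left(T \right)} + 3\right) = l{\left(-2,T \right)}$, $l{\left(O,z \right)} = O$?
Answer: $4368$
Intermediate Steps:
$Y{\left(T \right)} = - \frac{7}{2}$ ($Y{\left(T \right)} = -3 + \frac{1}{4} \left(-2\right) = -3 - \frac{1}{2} = - \frac{7}{2}$)
$3 \left(-4\right) Y{\left(-3 \right)} \left(74 + V{\left(9 \right)}\right) = 3 \left(-4\right) \left(- \frac{7}{2}\right) \left(74 + 10 \sqrt{9}\right) = \left(-12\right) \left(- \frac{7}{2}\right) \left(74 + 10 \cdot 3\right) = 42 \left(74 + 30\right) = 42 \cdot 104 = 4368$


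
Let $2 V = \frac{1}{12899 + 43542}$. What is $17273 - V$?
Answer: $\frac{1949810785}{112882} \approx 17273.0$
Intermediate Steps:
$V = \frac{1}{112882}$ ($V = \frac{1}{2 \left(12899 + 43542\right)} = \frac{1}{2 \cdot 56441} = \frac{1}{2} \cdot \frac{1}{56441} = \frac{1}{112882} \approx 8.8588 \cdot 10^{-6}$)
$17273 - V = 17273 - \frac{1}{112882} = \frac{1949810785}{112882}$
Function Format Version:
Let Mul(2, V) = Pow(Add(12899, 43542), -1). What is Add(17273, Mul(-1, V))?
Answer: Rational(1949810785, 112882) ≈ 17273.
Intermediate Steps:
V = Rational(1, 112882) (V = Mul(Rational(1, 2), Pow(Add(12899, 43542), -1)) = Mul(Rational(1, 2), Pow(56441, -1)) = Mul(Rational(1, 2), Rational(1, 56441)) = Rational(1, 112882) ≈ 8.8588e-6)
Add(17273, Mul(-1, V)) = Add(17273, Mul(-1, Rational(1, 112882))) = Add(17273, Rational(-1, 112882)) = Rational(1949810785, 112882)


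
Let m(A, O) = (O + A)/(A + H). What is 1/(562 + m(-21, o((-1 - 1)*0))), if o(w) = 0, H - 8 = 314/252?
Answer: 1481/834968 ≈ 0.0017737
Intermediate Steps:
H = 1165/126 (H = 8 + 314/252 = 8 + 314*(1/252) = 8 + 157/126 = 1165/126 ≈ 9.2460)
m(A, O) = (A + O)/(1165/126 + A) (m(A, O) = (O + A)/(A + 1165/126) = (A + O)/(1165/126 + A))
1/(562 + m(-21, o((-1 - 1)*0))) = 1/(562 + 126*(-21 + 0)/(1165 + 126*(-21))) = 1/(562 + 126*(-21)/(1165 - 2646)) = 1/(562 + 126*(-21)/(-1481)) = 1/(562 + 126*(-1/1481)*(-21)) = 1/(562 + 2646/1481) = 1/(834968/1481) = 1481/834968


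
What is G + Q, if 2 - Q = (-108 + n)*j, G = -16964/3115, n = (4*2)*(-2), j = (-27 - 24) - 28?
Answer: -30525274/3115 ≈ -9799.4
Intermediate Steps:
j = -79 (j = -51 - 28 = -79)
n = -16 (n = 8*(-2) = -16)
G = -16964/3115 (G = -16964*1/3115 = -16964/3115 ≈ -5.4459)
Q = -9794 (Q = 2 - (-108 - 16)*(-79) = 2 - (-124)*(-79) = 2 - 1*9796 = 2 - 9796 = -9794)
G + Q = -16964/3115 - 9794 = -30525274/3115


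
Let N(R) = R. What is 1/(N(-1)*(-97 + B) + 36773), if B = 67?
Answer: 1/36803 ≈ 2.7172e-5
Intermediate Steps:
1/(N(-1)*(-97 + B) + 36773) = 1/(-(-97 + 67) + 36773) = 1/(-1*(-30) + 36773) = 1/(30 + 36773) = 1/36803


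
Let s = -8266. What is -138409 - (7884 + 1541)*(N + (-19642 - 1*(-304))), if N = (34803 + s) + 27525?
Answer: -327412109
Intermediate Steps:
N = 54062 (N = (34803 - 8266) + 27525 = 26537 + 27525 = 54062)
-138409 - (7884 + 1541)*(N + (-19642 - 1*(-304))) = -138409 - (7884 + 1541)*(54062 + (-19642 - 1*(-304))) = -138409 - 9425*(54062 + (-19642 + 304)) = -138409 - 9425*(54062 - 19338) = -138409 - 9425*34724 = -138409 - 1*327273700 = -138409 - 327273700 = -327412109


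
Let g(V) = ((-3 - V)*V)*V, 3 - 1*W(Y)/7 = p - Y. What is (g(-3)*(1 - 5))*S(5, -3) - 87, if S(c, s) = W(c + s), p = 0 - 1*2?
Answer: -87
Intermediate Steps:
p = -2 (p = 0 - 2 = -2)
W(Y) = 35 + 7*Y (W(Y) = 21 - 7*(-2 - Y) = 21 + (14 + 7*Y) = 35 + 7*Y)
S(c, s) = 35 + 7*c + 7*s (S(c, s) = 35 + 7*(c + s) = 35 + (7*c + 7*s) = 35 + 7*c + 7*s)
g(V) = V²*(-3 - V) (g(V) = (V*(-3 - V))*V = V²*(-3 - V))
(g(-3)*(1 - 5))*S(5, -3) - 87 = (((-3)²*(-3 - 1*(-3)))*(1 - 5))*(35 + 7*5 + 7*(-3)) - 87 = ((9*(-3 + 3))*(-4))*(35 + 35 - 21) - 87 = ((9*0)*(-4))*49 - 87 = (0*(-4))*49 - 87 = 0*49 - 87 = 0 - 87 = -87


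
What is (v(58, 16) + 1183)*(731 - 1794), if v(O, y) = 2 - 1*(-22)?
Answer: -1283041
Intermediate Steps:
v(O, y) = 24 (v(O, y) = 2 + 22 = 24)
(v(58, 16) + 1183)*(731 - 1794) = (24 + 1183)*(731 - 1794) = 1207*(-1063) = -1283041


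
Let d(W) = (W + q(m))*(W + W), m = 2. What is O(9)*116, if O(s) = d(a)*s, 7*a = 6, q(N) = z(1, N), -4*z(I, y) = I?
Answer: 53244/49 ≈ 1086.6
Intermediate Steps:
z(I, y) = -I/4
q(N) = -¼ (q(N) = -¼*1 = -¼)
a = 6/7 (a = (⅐)*6 = 6/7 ≈ 0.85714)
d(W) = 2*W*(-¼ + W) (d(W) = (W - ¼)*(W + W) = (-¼ + W)*(2*W) = 2*W*(-¼ + W))
O(s) = 51*s/49 (O(s) = ((½)*(6/7)*(-1 + 4*(6/7)))*s = ((½)*(6/7)*(-1 + 24/7))*s = ((½)*(6/7)*(17/7))*s = 51*s/49)
O(9)*116 = ((51/49)*9)*116 = (459/49)*116 = 53244/49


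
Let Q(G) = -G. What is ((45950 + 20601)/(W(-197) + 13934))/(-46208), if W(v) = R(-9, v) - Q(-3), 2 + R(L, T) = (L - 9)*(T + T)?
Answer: -66551/971338368 ≈ -6.8515e-5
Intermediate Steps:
R(L, T) = -2 + 2*T*(-9 + L) (R(L, T) = -2 + (L - 9)*(T + T) = -2 + (-9 + L)*(2*T) = -2 + 2*T*(-9 + L))
W(v) = -5 - 36*v (W(v) = (-2 - 18*v + 2*(-9)*v) - (-1)*(-3) = (-2 - 18*v - 18*v) - 1*3 = (-2 - 36*v) - 3 = -5 - 36*v)
((45950 + 20601)/(W(-197) + 13934))/(-46208) = ((45950 + 20601)/((-5 - 36*(-197)) + 13934))/(-46208) = (66551/((-5 + 7092) + 13934))*(-1/46208) = (66551/(7087 + 13934))*(-1/46208) = (66551/21021)*(-1/46208) = -66551/971338368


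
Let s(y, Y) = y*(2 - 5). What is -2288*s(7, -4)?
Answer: 48048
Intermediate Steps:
s(y, Y) = -3*y (s(y, Y) = y*(-3) = -3*y)
-2288*s(7, -4) = -(-6864)*7 = -2288*(-21) = 48048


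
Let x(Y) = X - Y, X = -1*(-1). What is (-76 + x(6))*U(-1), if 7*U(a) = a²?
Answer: -81/7 ≈ -11.571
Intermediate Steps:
X = 1
x(Y) = 1 - Y
U(a) = a²/7
(-76 + x(6))*U(-1) = (-76 + (1 - 1*6))*((⅐)*(-1)²) = (-76 + (1 - 6))*((⅐)*1) = (-76 - 5)*(⅐) = -81*⅐ = -81/7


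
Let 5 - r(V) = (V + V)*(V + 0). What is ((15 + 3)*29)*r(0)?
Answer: 2610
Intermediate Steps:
r(V) = 5 - 2*V² (r(V) = 5 - (V + V)*(V + 0) = 5 - 2*V*V = 5 - 2*V²)
((15 + 3)*29)*r(0) = ((15 + 3)*29)*(5 - 2*0²) = (18*29)*(5 - 2*0) = 522*(5 + 0) = 522*5 = 2610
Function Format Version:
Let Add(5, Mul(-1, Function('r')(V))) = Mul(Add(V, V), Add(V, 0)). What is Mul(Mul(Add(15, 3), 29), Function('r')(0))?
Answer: 2610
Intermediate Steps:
Function('r')(V) = Add(5, Mul(-2, Pow(V, 2))) (Function('r')(V) = Add(5, Mul(-1, Mul(Add(V, V), Add(V, 0)))) = Add(5, Mul(-1, Mul(Mul(2, V), V))) = Add(5, Mul(-1, Mul(2, Pow(V, 2)))) = Add(5, Mul(-2, Pow(V, 2))))
Mul(Mul(Add(15, 3), 29), Function('r')(0)) = Mul(Mul(Add(15, 3), 29), Add(5, Mul(-2, Pow(0, 2)))) = Mul(Mul(18, 29), Add(5, Mul(-2, 0))) = Mul(522, Add(5, 0)) = Mul(522, 5) = 2610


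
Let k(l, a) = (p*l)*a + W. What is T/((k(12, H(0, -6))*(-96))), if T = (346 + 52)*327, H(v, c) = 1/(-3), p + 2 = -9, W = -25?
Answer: -21691/304 ≈ -71.352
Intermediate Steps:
p = -11 (p = -2 - 9 = -11)
H(v, c) = -1/3
k(l, a) = -25 - 11*a*l (k(l, a) = (-11*l)*a - 25 = -11*a*l - 25 = -25 - 11*a*l)
T = 130146 (T = 398*327 = 130146)
T/((k(12, H(0, -6))*(-96))) = 130146/(((-25 - 11*(-1/3)*12)*(-96))) = 130146/(((-25 + 44)*(-96))) = 130146/((19*(-96))) = 130146/(-1824) = 130146*(-1/1824) = -21691/304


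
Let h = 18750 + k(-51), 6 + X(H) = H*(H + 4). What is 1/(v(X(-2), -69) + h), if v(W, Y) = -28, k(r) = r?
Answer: 1/18671 ≈ 5.3559e-5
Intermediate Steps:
X(H) = -6 + H*(4 + H) (X(H) = -6 + H*(H + 4) = -6 + H*(4 + H))
h = 18699 (h = 18750 - 51 = 18699)
1/(v(X(-2), -69) + h) = 1/(-28 + 18699) = 1/18671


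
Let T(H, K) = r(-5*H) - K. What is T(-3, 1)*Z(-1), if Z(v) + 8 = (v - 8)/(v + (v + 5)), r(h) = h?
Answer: -154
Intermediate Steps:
Z(v) = -8 + (-8 + v)/(5 + 2*v) (Z(v) = -8 + (v - 8)/(v + (v + 5)) = -8 + (-8 + v)/(v + (5 + v)) = -8 + (-8 + v)/(5 + 2*v))
T(H, K) = -K - 5*H (T(H, K) = -5*H - K = -K - 5*H)
T(-3, 1)*Z(-1) = (-1*1 - 5*(-3))*(3*(-16 - 5*(-1))/(5 + 2*(-1))) = (-1 + 15)*(3*(-16 + 5)/(5 - 2)) = 14*(3*(-11)/3) = 14*(3*(⅓)*(-11)) = 14*(-11) = -154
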